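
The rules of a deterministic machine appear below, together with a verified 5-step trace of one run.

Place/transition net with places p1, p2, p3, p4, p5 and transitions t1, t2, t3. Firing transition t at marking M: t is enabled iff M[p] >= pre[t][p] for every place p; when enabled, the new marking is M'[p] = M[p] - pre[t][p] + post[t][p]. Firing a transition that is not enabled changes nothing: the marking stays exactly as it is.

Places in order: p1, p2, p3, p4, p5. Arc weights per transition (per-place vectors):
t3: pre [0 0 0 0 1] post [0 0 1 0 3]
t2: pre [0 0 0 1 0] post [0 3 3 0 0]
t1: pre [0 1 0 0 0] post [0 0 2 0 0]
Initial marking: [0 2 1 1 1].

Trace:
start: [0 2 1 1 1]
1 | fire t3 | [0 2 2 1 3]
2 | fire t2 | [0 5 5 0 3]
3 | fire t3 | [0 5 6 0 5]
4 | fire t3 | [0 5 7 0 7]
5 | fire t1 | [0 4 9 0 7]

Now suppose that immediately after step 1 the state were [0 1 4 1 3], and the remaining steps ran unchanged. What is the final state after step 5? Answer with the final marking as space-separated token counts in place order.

0 3 11 0 7

state after step 1 := [0 1 4 1 3]
2 | fire t2 | [0 4 7 0 3]
3 | fire t3 | [0 4 8 0 5]
4 | fire t3 | [0 4 9 0 7]
5 | fire t1 | [0 3 11 0 7]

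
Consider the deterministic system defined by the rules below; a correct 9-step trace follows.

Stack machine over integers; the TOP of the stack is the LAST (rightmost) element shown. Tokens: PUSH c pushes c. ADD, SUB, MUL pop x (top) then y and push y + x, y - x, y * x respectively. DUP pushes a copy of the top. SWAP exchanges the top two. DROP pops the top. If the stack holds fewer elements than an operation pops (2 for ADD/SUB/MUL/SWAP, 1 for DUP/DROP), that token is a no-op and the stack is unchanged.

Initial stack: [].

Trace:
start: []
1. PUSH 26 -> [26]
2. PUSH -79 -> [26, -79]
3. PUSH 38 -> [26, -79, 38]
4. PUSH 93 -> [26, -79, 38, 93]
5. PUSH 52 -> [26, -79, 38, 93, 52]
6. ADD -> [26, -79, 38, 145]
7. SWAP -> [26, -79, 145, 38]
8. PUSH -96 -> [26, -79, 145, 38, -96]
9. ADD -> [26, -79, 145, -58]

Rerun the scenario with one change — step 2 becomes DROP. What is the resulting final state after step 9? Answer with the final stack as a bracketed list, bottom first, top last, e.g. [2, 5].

(re-executing from step 2 with the substitution; state before step 2: [26])
2. DROP -> []
3. PUSH 38 -> [38]
4. PUSH 93 -> [38, 93]
5. PUSH 52 -> [38, 93, 52]
6. ADD -> [38, 145]
7. SWAP -> [145, 38]
8. PUSH -96 -> [145, 38, -96]
9. ADD -> [145, -58]

[145, -58]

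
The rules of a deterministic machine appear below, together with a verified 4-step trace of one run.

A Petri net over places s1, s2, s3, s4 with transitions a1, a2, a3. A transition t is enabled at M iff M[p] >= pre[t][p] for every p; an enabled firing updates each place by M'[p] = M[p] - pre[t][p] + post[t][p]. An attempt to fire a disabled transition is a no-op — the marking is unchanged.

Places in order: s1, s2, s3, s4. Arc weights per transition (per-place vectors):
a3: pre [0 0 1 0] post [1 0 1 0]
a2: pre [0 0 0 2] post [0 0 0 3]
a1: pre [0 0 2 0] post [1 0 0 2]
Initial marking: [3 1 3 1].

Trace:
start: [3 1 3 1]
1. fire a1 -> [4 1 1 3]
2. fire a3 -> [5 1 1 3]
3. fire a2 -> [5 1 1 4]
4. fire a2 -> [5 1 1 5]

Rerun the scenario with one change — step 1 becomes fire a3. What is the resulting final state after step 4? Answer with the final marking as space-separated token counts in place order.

5 1 3 1

(re-executing from step 1 with the substitution; state before step 1: [3 1 3 1])
1. fire a3 -> [4 1 3 1]
2. fire a3 -> [5 1 3 1]
3. fire a2 -> [5 1 3 1]
4. fire a2 -> [5 1 3 1]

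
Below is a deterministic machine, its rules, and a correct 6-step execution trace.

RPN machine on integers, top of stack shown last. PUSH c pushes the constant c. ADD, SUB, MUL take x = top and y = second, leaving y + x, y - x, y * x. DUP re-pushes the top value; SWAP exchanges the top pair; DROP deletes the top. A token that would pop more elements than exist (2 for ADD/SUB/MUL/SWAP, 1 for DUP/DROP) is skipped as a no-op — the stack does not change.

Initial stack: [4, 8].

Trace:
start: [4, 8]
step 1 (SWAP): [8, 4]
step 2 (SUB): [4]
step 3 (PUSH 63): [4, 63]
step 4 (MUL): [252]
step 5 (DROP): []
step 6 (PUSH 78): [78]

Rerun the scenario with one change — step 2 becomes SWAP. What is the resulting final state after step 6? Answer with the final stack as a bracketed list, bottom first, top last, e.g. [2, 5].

(re-executing from step 2 with the substitution; state before step 2: [8, 4])
step 2 (SWAP): [4, 8]
step 3 (PUSH 63): [4, 8, 63]
step 4 (MUL): [4, 504]
step 5 (DROP): [4]
step 6 (PUSH 78): [4, 78]

[4, 78]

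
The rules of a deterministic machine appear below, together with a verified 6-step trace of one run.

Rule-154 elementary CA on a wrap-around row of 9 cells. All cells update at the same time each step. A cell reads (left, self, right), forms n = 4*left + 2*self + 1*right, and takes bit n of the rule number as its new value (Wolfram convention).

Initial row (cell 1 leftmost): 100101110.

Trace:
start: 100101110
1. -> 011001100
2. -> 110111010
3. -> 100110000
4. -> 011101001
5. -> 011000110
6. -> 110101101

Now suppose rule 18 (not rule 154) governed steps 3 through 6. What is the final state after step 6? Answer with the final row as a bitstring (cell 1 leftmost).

(re-executing steps 3..6 under rule 18; state before step 3: 110111010)
3. -> 000000000
4. -> 000000000
5. -> 000000000
6. -> 000000000

000000000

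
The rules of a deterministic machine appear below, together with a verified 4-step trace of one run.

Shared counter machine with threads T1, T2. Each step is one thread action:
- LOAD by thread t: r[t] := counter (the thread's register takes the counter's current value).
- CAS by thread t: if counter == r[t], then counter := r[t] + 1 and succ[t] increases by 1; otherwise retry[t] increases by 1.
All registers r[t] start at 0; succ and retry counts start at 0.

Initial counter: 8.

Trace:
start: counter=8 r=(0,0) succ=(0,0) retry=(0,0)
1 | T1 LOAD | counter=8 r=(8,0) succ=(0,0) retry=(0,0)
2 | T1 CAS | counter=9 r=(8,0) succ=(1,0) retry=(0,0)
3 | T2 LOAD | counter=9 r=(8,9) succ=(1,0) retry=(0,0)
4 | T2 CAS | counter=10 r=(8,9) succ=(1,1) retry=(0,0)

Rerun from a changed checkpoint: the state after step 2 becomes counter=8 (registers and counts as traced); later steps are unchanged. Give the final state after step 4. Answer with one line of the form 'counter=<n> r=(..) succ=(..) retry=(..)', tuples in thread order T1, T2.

counter=9 r=(8,8) succ=(1,1) retry=(0,0)

state after step 2 := counter=8 r=(8,0) succ=(1,0) retry=(0,0)
3 | T2 LOAD | counter=8 r=(8,8) succ=(1,0) retry=(0,0)
4 | T2 CAS | counter=9 r=(8,8) succ=(1,1) retry=(0,0)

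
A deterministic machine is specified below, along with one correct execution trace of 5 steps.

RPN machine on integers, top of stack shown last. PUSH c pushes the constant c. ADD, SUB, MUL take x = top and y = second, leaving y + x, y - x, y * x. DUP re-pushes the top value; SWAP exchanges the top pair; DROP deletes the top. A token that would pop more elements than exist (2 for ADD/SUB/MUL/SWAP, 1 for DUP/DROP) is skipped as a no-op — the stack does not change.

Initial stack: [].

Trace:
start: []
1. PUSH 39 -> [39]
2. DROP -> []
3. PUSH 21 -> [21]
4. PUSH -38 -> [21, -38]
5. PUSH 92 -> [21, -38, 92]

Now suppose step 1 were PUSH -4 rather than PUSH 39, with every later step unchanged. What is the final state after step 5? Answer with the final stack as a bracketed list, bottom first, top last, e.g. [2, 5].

(re-executing from step 1 with the substitution; state before step 1: [])
1. PUSH -4 -> [-4]
2. DROP -> []
3. PUSH 21 -> [21]
4. PUSH -38 -> [21, -38]
5. PUSH 92 -> [21, -38, 92]

[21, -38, 92]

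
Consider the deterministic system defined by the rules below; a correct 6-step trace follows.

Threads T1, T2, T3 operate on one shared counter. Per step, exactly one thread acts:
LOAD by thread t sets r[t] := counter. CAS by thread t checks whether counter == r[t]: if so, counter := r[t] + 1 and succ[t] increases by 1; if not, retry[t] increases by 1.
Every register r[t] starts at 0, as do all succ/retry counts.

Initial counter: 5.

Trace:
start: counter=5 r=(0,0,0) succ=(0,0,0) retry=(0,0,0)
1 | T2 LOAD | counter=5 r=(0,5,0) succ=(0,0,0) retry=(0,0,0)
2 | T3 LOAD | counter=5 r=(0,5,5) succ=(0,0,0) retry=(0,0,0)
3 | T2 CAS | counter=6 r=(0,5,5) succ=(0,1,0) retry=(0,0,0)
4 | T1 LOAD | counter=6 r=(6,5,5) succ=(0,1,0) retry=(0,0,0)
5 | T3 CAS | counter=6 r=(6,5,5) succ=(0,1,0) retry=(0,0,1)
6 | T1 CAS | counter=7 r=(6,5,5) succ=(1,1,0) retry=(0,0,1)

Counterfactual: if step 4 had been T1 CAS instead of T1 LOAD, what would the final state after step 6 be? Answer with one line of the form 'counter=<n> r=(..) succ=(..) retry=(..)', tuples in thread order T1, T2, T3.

(re-executing from step 4 with the substitution; state before step 4: counter=6 r=(0,5,5) succ=(0,1,0) retry=(0,0,0))
4 | T1 CAS | counter=6 r=(0,5,5) succ=(0,1,0) retry=(1,0,0)
5 | T3 CAS | counter=6 r=(0,5,5) succ=(0,1,0) retry=(1,0,1)
6 | T1 CAS | counter=6 r=(0,5,5) succ=(0,1,0) retry=(2,0,1)

counter=6 r=(0,5,5) succ=(0,1,0) retry=(2,0,1)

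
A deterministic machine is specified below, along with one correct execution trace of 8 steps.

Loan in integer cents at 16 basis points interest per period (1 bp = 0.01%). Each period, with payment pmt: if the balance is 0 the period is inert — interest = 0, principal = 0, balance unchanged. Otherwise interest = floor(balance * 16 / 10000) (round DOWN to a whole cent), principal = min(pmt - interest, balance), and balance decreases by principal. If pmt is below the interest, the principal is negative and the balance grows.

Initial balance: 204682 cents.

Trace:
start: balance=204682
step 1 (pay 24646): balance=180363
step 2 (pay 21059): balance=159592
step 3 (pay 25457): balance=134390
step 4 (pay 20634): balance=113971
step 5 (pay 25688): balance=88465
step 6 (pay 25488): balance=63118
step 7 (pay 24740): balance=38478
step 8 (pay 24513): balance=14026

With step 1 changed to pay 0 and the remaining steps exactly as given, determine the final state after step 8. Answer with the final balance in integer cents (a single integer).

38949

(re-executing from step 1 with the substitution; state before step 1: balance=204682)
step 1 (pay 0): balance=205009
step 2 (pay 21059): balance=184278
step 3 (pay 25457): balance=159115
step 4 (pay 20634): balance=138735
step 5 (pay 25688): balance=113268
step 6 (pay 25488): balance=87961
step 7 (pay 24740): balance=63361
step 8 (pay 24513): balance=38949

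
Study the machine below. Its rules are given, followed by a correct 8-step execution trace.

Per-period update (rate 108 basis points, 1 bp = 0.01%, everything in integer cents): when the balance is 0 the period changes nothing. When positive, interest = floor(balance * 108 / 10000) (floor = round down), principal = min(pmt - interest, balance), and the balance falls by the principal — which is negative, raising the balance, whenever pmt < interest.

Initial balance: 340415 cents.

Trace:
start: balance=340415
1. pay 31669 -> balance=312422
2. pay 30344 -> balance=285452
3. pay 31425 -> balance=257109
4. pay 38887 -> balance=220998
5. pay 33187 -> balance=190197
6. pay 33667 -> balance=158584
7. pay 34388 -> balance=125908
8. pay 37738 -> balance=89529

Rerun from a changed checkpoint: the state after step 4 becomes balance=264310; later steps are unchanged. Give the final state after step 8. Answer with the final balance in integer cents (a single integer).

134742

state after step 4 := balance=264310
5. pay 33187 -> balance=233977
6. pay 33667 -> balance=202836
7. pay 34388 -> balance=170638
8. pay 37738 -> balance=134742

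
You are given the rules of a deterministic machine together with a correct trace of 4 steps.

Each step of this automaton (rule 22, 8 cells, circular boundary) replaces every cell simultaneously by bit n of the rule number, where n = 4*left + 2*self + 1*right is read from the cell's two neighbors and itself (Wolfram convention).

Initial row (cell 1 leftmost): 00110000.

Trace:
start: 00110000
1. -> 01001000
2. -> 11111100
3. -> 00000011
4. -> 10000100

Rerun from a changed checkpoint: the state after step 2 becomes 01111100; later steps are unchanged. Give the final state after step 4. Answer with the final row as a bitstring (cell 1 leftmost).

state after step 2 := 01111100
3. -> 10000010
4. -> 11000110

11000110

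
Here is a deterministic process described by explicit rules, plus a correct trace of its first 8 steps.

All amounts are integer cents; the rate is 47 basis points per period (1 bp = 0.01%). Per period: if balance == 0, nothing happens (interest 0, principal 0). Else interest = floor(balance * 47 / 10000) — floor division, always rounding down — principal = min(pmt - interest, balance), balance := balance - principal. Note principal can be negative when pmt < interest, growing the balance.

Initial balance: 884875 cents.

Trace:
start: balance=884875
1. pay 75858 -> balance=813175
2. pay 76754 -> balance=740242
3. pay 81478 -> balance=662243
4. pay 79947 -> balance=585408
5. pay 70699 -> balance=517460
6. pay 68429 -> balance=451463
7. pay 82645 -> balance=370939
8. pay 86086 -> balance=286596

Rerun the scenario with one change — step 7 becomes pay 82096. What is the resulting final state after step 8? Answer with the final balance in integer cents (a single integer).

(re-executing from step 7 with the substitution; state before step 7: balance=451463)
7. pay 82096 -> balance=371488
8. pay 86086 -> balance=287147

287147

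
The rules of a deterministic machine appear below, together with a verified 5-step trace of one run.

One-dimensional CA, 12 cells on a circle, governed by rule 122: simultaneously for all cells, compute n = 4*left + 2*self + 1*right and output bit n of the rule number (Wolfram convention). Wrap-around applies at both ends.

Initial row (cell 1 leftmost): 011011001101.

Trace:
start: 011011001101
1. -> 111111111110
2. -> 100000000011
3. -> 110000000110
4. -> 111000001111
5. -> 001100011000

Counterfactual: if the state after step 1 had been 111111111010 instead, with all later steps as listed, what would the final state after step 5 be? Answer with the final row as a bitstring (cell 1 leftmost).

state after step 1 := 111111111010
2. -> 100000001101
3. -> 110000011111
4. -> 011000110000
5. -> 111101111000

111101111000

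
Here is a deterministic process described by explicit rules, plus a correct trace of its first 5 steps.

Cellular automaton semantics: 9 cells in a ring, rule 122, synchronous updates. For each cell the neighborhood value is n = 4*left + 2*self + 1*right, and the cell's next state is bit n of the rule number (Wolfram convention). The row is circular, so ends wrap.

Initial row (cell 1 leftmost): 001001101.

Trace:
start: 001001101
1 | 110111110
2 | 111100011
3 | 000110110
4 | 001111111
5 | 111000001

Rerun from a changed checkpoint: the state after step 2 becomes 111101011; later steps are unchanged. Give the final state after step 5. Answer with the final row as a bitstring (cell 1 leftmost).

111000001

state after step 2 := 111101011
3 | 000110110
4 | 001111111
5 | 111000001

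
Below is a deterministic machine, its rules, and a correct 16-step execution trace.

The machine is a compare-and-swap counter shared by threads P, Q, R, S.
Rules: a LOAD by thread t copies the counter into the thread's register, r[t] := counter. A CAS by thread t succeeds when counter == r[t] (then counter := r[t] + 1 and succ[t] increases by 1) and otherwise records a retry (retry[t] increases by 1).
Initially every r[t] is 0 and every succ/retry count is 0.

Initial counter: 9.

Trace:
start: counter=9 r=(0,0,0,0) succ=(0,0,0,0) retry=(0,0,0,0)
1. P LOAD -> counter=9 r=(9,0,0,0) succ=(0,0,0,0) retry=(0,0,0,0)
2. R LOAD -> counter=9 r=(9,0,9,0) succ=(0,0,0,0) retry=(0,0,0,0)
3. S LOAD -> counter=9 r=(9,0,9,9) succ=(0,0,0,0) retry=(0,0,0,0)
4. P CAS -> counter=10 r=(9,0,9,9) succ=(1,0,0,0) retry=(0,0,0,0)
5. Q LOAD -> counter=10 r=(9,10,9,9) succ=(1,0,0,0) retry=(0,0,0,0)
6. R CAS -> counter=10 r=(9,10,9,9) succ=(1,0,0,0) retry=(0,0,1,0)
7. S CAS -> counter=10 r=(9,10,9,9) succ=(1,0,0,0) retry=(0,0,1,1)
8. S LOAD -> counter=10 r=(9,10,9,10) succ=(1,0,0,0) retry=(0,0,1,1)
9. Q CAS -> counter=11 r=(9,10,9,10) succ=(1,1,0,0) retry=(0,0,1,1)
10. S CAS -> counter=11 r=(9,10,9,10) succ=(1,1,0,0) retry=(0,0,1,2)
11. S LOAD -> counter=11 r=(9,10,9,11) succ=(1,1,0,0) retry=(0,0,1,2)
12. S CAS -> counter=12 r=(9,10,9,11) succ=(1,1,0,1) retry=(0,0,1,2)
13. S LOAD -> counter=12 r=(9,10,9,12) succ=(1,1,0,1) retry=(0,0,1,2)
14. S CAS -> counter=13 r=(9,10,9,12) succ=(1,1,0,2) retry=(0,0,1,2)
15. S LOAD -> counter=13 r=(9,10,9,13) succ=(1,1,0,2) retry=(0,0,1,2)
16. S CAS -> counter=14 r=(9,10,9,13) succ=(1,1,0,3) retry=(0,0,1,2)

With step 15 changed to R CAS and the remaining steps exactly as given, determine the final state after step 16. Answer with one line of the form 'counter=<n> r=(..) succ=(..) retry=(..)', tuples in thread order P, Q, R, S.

counter=13 r=(9,10,9,12) succ=(1,1,0,2) retry=(0,0,2,3)

(re-executing from step 15 with the substitution; state before step 15: counter=13 r=(9,10,9,12) succ=(1,1,0,2) retry=(0,0,1,2))
15. R CAS -> counter=13 r=(9,10,9,12) succ=(1,1,0,2) retry=(0,0,2,2)
16. S CAS -> counter=13 r=(9,10,9,12) succ=(1,1,0,2) retry=(0,0,2,3)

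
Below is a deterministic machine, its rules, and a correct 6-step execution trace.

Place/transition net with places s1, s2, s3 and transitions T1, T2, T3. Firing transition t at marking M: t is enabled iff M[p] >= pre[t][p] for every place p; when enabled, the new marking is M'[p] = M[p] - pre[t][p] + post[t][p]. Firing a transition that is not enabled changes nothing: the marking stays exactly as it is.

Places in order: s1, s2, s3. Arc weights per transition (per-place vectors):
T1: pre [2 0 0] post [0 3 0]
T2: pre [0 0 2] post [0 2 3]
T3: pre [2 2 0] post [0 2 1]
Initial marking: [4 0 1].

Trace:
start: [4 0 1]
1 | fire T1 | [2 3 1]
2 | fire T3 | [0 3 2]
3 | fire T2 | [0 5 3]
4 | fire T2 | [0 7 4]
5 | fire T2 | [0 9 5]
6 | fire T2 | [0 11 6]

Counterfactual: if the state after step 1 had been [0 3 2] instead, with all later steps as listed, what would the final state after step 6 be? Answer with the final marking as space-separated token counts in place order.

0 11 6

state after step 1 := [0 3 2]
2 | fire T3 | [0 3 2]
3 | fire T2 | [0 5 3]
4 | fire T2 | [0 7 4]
5 | fire T2 | [0 9 5]
6 | fire T2 | [0 11 6]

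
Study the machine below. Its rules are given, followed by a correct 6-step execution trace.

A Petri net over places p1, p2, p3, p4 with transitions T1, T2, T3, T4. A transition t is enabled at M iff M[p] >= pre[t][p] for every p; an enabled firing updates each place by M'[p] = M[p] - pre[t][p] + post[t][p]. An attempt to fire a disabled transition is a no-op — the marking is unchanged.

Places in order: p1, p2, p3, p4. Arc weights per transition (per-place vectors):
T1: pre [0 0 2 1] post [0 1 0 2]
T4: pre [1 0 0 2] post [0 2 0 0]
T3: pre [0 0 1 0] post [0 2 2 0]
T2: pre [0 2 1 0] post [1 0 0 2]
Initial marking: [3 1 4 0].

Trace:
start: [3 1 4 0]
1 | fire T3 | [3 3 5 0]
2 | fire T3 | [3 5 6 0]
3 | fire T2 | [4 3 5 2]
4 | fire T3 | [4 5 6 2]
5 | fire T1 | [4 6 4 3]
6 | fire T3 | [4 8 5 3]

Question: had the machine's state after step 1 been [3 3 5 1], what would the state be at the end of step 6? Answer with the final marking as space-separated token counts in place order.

state after step 1 := [3 3 5 1]
2 | fire T3 | [3 5 6 1]
3 | fire T2 | [4 3 5 3]
4 | fire T3 | [4 5 6 3]
5 | fire T1 | [4 6 4 4]
6 | fire T3 | [4 8 5 4]

4 8 5 4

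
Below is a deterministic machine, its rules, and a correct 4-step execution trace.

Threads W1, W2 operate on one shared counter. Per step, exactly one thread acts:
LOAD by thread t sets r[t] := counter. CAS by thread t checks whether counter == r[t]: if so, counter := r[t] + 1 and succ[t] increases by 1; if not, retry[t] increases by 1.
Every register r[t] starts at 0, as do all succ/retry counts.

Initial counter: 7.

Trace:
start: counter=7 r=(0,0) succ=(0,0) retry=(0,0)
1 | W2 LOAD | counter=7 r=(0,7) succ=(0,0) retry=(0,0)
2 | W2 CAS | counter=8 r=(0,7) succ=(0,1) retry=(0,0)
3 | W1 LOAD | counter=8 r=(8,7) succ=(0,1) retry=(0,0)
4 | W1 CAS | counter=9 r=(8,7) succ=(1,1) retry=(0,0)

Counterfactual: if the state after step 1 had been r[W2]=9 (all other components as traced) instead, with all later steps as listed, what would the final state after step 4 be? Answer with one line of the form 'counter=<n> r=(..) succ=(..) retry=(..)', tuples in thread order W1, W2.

counter=8 r=(7,9) succ=(1,0) retry=(0,1)

state after step 1 := counter=7 r=(0,9) succ=(0,0) retry=(0,0)
2 | W2 CAS | counter=7 r=(0,9) succ=(0,0) retry=(0,1)
3 | W1 LOAD | counter=7 r=(7,9) succ=(0,0) retry=(0,1)
4 | W1 CAS | counter=8 r=(7,9) succ=(1,0) retry=(0,1)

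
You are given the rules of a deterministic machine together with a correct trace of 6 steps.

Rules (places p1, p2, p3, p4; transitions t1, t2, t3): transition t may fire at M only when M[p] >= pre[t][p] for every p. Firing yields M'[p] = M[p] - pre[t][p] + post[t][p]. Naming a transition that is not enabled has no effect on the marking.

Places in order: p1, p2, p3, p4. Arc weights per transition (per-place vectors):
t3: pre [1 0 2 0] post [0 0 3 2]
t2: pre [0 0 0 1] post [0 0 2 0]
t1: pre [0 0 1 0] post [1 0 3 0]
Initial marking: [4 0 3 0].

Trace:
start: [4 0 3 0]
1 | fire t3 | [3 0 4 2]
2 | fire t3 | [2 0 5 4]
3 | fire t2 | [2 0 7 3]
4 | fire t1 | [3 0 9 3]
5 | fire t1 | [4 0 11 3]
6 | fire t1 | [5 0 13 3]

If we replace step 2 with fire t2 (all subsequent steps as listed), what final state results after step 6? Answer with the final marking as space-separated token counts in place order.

6 0 14 0

(re-executing from step 2 with the substitution; state before step 2: [3 0 4 2])
2 | fire t2 | [3 0 6 1]
3 | fire t2 | [3 0 8 0]
4 | fire t1 | [4 0 10 0]
5 | fire t1 | [5 0 12 0]
6 | fire t1 | [6 0 14 0]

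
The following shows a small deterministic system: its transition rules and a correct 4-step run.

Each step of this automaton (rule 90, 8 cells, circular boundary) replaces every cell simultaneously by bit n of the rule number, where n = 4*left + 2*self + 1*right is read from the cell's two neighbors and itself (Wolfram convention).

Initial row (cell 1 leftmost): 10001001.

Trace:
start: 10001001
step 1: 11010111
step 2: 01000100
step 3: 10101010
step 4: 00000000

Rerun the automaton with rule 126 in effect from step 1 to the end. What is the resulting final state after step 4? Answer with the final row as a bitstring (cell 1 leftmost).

11111101

(re-executing steps 1..4 under rule 126; state before step 1: 10001001)
step 1: 11011111
step 2: 01110000
step 3: 11011000
step 4: 11111101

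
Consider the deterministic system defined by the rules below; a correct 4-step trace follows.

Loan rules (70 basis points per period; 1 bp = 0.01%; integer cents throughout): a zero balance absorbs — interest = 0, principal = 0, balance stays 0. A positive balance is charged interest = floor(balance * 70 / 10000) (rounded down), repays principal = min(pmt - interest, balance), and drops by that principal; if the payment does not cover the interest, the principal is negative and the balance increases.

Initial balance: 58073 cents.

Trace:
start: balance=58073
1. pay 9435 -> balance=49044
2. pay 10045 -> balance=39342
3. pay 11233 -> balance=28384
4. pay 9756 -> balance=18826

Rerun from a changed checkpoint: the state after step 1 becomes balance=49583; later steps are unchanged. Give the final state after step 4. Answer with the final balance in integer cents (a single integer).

19377

state after step 1 := balance=49583
2. pay 10045 -> balance=39885
3. pay 11233 -> balance=28931
4. pay 9756 -> balance=19377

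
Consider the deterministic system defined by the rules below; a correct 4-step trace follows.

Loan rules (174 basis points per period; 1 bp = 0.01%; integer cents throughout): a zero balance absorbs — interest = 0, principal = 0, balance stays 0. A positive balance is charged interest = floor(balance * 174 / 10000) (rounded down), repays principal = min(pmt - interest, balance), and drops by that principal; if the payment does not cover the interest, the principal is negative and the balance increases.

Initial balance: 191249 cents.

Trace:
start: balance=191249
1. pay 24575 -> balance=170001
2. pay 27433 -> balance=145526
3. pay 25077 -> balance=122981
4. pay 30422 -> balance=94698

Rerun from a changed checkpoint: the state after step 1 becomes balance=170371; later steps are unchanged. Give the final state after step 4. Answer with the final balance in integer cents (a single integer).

95087

state after step 1 := balance=170371
2. pay 27433 -> balance=145902
3. pay 25077 -> balance=123363
4. pay 30422 -> balance=95087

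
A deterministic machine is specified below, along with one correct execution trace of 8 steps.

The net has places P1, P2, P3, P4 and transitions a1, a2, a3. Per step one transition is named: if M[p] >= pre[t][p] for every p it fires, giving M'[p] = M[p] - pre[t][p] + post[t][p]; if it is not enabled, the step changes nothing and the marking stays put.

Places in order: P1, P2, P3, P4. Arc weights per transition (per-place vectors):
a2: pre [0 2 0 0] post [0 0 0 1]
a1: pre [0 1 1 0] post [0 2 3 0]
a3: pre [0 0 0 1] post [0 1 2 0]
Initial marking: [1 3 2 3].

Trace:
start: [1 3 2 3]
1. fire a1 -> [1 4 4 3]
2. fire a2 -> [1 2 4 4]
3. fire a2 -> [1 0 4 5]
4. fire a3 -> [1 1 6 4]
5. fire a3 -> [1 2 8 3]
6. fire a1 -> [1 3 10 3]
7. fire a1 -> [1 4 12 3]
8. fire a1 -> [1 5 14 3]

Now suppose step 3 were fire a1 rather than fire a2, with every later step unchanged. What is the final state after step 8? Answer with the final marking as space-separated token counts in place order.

1 8 16 2

(re-executing from step 3 with the substitution; state before step 3: [1 2 4 4])
3. fire a1 -> [1 3 6 4]
4. fire a3 -> [1 4 8 3]
5. fire a3 -> [1 5 10 2]
6. fire a1 -> [1 6 12 2]
7. fire a1 -> [1 7 14 2]
8. fire a1 -> [1 8 16 2]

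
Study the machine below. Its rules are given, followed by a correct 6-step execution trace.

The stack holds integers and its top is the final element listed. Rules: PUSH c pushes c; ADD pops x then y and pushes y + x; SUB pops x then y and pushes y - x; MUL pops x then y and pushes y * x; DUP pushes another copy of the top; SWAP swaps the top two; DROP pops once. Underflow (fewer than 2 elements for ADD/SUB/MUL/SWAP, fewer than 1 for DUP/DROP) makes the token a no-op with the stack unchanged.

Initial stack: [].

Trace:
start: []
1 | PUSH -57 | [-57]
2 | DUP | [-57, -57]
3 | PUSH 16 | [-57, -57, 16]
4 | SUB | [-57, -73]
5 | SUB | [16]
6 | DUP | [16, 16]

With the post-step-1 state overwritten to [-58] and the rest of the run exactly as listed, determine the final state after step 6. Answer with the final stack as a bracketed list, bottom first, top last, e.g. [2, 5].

state after step 1 := [-58]
2 | DUP | [-58, -58]
3 | PUSH 16 | [-58, -58, 16]
4 | SUB | [-58, -74]
5 | SUB | [16]
6 | DUP | [16, 16]

[16, 16]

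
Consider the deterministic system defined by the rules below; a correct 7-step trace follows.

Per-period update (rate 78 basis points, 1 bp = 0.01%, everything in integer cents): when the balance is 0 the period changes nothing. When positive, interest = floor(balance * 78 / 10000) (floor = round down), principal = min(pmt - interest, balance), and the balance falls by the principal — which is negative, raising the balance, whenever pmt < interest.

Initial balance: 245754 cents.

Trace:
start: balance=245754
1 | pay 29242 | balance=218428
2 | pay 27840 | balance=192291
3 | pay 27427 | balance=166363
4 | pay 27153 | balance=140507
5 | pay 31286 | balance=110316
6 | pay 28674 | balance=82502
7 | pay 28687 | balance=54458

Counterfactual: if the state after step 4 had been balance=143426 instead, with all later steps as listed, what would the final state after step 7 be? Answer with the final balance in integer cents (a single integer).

state after step 4 := balance=143426
5 | pay 31286 | balance=113258
6 | pay 28674 | balance=85467
7 | pay 28687 | balance=57446

57446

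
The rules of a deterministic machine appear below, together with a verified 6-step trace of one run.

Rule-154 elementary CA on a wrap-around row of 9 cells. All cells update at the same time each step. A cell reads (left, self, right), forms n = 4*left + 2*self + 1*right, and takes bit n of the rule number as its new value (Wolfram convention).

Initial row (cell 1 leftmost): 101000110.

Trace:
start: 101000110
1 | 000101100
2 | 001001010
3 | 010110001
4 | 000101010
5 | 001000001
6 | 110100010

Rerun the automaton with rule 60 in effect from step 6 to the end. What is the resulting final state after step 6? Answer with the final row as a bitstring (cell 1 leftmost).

101100001

(re-executing step 6 under rule 60; state before step 6: 001000001)
6 | 101100001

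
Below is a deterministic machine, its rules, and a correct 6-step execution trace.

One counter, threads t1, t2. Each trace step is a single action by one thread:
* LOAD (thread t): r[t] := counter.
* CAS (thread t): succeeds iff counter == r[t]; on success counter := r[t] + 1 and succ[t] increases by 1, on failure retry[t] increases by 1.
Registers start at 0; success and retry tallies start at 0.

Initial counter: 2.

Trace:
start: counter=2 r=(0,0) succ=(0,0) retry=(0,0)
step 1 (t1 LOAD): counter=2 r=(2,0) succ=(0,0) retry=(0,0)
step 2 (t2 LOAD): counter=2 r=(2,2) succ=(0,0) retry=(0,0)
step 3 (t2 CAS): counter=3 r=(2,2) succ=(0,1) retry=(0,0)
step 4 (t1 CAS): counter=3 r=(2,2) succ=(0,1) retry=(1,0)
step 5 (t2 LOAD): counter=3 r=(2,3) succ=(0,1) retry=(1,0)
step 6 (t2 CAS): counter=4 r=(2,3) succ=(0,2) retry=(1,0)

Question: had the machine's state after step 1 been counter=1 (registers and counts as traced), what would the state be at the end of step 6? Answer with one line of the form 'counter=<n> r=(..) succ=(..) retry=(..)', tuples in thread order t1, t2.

state after step 1 := counter=1 r=(2,0) succ=(0,0) retry=(0,0)
step 2 (t2 LOAD): counter=1 r=(2,1) succ=(0,0) retry=(0,0)
step 3 (t2 CAS): counter=2 r=(2,1) succ=(0,1) retry=(0,0)
step 4 (t1 CAS): counter=3 r=(2,1) succ=(1,1) retry=(0,0)
step 5 (t2 LOAD): counter=3 r=(2,3) succ=(1,1) retry=(0,0)
step 6 (t2 CAS): counter=4 r=(2,3) succ=(1,2) retry=(0,0)

counter=4 r=(2,3) succ=(1,2) retry=(0,0)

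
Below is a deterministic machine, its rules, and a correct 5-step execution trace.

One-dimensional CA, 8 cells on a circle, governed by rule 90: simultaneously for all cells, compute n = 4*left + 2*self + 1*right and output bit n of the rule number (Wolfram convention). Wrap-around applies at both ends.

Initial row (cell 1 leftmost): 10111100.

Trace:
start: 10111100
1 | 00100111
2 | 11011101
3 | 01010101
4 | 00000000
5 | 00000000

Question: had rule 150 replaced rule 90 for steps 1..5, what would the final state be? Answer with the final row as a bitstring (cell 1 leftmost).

(re-executing steps 1..5 under rule 150; state before step 1: 10111100)
1 | 10011011
2 | 01100001
3 | 00010011
4 | 10111100
5 | 10011011

10011011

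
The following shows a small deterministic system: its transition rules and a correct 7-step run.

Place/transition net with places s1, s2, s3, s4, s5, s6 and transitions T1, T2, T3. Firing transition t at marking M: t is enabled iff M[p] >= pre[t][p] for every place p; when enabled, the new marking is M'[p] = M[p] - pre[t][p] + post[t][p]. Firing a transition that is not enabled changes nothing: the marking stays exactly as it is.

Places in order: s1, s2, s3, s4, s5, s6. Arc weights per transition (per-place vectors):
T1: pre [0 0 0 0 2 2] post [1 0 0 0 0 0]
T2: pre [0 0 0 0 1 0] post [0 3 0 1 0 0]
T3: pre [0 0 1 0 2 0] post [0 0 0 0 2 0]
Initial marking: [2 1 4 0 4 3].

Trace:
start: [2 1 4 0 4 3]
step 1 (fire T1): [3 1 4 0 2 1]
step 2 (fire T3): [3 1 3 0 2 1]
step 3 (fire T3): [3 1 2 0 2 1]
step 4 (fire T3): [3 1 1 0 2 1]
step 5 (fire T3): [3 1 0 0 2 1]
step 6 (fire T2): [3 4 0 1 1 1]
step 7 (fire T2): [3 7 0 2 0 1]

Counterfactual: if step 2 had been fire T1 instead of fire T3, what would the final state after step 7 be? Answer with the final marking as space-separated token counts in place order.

(re-executing from step 2 with the substitution; state before step 2: [3 1 4 0 2 1])
step 2 (fire T1): [3 1 4 0 2 1]
step 3 (fire T3): [3 1 3 0 2 1]
step 4 (fire T3): [3 1 2 0 2 1]
step 5 (fire T3): [3 1 1 0 2 1]
step 6 (fire T2): [3 4 1 1 1 1]
step 7 (fire T2): [3 7 1 2 0 1]

3 7 1 2 0 1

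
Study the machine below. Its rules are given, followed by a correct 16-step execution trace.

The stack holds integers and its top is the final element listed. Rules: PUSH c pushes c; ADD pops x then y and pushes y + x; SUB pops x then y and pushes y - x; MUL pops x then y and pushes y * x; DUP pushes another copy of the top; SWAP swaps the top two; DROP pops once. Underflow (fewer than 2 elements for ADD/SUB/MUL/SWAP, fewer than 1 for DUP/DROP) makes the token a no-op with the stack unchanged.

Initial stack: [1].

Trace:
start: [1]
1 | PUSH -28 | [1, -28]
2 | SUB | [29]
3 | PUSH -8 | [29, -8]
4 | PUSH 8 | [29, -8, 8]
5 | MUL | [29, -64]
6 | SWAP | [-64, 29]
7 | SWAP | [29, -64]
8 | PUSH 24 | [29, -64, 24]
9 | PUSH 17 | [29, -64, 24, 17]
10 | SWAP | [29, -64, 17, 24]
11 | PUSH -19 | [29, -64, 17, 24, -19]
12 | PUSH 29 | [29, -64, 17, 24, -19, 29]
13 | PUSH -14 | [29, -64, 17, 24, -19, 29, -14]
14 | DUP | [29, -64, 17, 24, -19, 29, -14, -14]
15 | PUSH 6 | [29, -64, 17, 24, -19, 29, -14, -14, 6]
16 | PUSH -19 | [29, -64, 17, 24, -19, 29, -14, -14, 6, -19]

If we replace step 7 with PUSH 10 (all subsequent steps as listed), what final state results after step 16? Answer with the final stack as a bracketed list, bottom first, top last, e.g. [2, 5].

(re-executing from step 7 with the substitution; state before step 7: [-64, 29])
7 | PUSH 10 | [-64, 29, 10]
8 | PUSH 24 | [-64, 29, 10, 24]
9 | PUSH 17 | [-64, 29, 10, 24, 17]
10 | SWAP | [-64, 29, 10, 17, 24]
11 | PUSH -19 | [-64, 29, 10, 17, 24, -19]
12 | PUSH 29 | [-64, 29, 10, 17, 24, -19, 29]
13 | PUSH -14 | [-64, 29, 10, 17, 24, -19, 29, -14]
14 | DUP | [-64, 29, 10, 17, 24, -19, 29, -14, -14]
15 | PUSH 6 | [-64, 29, 10, 17, 24, -19, 29, -14, -14, 6]
16 | PUSH -19 | [-64, 29, 10, 17, 24, -19, 29, -14, -14, 6, -19]

[-64, 29, 10, 17, 24, -19, 29, -14, -14, 6, -19]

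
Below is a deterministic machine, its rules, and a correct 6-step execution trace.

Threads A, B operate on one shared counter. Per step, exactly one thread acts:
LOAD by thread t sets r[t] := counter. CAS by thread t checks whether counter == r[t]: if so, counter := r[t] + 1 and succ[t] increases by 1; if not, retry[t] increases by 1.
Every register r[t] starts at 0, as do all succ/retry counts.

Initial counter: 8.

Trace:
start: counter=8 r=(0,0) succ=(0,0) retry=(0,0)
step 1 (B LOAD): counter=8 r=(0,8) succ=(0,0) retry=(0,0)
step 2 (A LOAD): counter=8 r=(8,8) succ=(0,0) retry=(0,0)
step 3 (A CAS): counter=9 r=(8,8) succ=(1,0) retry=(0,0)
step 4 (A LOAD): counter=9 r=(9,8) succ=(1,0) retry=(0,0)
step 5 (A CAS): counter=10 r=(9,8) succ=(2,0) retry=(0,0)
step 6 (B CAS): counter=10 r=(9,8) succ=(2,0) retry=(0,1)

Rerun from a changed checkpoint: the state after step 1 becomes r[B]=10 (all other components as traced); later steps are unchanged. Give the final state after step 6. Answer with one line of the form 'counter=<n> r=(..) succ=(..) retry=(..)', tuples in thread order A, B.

state after step 1 := counter=8 r=(0,10) succ=(0,0) retry=(0,0)
step 2 (A LOAD): counter=8 r=(8,10) succ=(0,0) retry=(0,0)
step 3 (A CAS): counter=9 r=(8,10) succ=(1,0) retry=(0,0)
step 4 (A LOAD): counter=9 r=(9,10) succ=(1,0) retry=(0,0)
step 5 (A CAS): counter=10 r=(9,10) succ=(2,0) retry=(0,0)
step 6 (B CAS): counter=11 r=(9,10) succ=(2,1) retry=(0,0)

counter=11 r=(9,10) succ=(2,1) retry=(0,0)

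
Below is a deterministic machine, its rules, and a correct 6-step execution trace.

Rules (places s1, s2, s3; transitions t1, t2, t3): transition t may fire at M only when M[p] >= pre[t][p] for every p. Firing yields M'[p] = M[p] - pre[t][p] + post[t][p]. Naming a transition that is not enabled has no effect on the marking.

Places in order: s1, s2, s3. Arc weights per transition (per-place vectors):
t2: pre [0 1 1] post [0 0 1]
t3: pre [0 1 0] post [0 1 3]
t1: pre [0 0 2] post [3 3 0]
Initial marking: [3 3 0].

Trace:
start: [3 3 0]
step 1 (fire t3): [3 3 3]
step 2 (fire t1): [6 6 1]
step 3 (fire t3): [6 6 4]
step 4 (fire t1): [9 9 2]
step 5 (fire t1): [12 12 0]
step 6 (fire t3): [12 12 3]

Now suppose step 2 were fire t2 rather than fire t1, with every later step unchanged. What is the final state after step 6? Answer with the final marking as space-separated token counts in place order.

(re-executing from step 2 with the substitution; state before step 2: [3 3 3])
step 2 (fire t2): [3 2 3]
step 3 (fire t3): [3 2 6]
step 4 (fire t1): [6 5 4]
step 5 (fire t1): [9 8 2]
step 6 (fire t3): [9 8 5]

9 8 5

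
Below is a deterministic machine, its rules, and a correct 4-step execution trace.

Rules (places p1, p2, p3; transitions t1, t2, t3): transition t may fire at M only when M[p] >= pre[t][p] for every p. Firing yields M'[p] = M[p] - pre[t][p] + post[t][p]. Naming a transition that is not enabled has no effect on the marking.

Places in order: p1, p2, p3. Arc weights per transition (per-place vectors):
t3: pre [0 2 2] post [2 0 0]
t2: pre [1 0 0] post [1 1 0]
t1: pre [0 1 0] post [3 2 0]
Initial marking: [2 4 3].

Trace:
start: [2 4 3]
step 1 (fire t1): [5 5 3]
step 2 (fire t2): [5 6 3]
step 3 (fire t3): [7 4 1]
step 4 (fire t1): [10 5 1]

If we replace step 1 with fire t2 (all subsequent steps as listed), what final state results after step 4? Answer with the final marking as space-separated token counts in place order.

7 5 1

(re-executing from step 1 with the substitution; state before step 1: [2 4 3])
step 1 (fire t2): [2 5 3]
step 2 (fire t2): [2 6 3]
step 3 (fire t3): [4 4 1]
step 4 (fire t1): [7 5 1]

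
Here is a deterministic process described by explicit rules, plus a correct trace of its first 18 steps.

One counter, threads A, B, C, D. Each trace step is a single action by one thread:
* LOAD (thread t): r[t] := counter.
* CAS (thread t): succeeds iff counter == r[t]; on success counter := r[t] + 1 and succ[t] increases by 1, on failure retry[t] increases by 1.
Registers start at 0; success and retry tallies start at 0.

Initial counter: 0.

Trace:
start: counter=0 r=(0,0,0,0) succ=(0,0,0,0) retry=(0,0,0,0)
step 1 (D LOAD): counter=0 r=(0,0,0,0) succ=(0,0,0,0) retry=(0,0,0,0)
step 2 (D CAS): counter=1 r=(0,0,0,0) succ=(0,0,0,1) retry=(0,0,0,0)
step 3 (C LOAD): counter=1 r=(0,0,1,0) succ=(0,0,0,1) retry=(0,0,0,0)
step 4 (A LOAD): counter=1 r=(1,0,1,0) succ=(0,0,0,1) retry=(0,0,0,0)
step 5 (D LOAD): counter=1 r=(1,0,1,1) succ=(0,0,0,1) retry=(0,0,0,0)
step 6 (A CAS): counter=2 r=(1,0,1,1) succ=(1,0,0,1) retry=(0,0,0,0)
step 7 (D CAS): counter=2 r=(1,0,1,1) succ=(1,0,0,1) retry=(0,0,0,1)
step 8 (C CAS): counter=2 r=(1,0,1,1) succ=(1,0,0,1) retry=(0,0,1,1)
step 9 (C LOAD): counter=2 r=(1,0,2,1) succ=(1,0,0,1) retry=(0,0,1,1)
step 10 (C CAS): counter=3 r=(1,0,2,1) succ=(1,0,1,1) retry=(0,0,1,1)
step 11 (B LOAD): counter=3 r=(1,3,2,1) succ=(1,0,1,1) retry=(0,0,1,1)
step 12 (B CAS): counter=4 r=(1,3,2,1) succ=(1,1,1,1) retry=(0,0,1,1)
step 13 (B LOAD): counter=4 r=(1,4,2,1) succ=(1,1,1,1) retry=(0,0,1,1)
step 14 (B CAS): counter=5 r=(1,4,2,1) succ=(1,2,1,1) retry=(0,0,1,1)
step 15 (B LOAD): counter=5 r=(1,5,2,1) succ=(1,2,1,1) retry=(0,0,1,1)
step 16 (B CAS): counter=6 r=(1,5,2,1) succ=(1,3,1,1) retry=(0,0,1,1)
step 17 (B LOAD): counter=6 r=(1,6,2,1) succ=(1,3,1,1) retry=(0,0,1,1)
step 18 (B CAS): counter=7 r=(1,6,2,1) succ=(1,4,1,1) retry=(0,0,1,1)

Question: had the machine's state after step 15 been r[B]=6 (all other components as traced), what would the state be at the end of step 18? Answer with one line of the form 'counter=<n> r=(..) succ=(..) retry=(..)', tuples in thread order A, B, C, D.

counter=6 r=(1,5,2,1) succ=(1,3,1,1) retry=(0,1,1,1)

state after step 15 := counter=5 r=(1,6,2,1) succ=(1,2,1,1) retry=(0,0,1,1)
step 16 (B CAS): counter=5 r=(1,6,2,1) succ=(1,2,1,1) retry=(0,1,1,1)
step 17 (B LOAD): counter=5 r=(1,5,2,1) succ=(1,2,1,1) retry=(0,1,1,1)
step 18 (B CAS): counter=6 r=(1,5,2,1) succ=(1,3,1,1) retry=(0,1,1,1)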